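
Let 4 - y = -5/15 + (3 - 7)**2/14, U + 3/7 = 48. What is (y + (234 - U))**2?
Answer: 15856324/441 ≈ 35955.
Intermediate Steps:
U = 333/7 (U = -3/7 + 48 = 333/7 ≈ 47.571)
y = 67/21 (y = 4 - (-5/15 + (3 - 7)**2/14) = 4 - (-5*1/15 + (-4)**2*(1/14)) = 4 - (-1/3 + 16*(1/14)) = 4 - (-1/3 + 8/7) = 4 - 1*17/21 = 4 - 17/21 = 67/21 ≈ 3.1905)
(y + (234 - U))**2 = (67/21 + (234 - 1*333/7))**2 = (67/21 + (234 - 333/7))**2 = (67/21 + 1305/7)**2 = (3982/21)**2 = 15856324/441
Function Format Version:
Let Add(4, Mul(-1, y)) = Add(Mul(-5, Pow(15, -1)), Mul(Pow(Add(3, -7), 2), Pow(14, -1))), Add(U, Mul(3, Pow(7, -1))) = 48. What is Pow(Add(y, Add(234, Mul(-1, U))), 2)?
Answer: Rational(15856324, 441) ≈ 35955.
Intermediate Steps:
U = Rational(333, 7) (U = Add(Rational(-3, 7), 48) = Rational(333, 7) ≈ 47.571)
y = Rational(67, 21) (y = Add(4, Mul(-1, Add(Mul(-5, Pow(15, -1)), Mul(Pow(Add(3, -7), 2), Pow(14, -1))))) = Add(4, Mul(-1, Add(Mul(-5, Rational(1, 15)), Mul(Pow(-4, 2), Rational(1, 14))))) = Add(4, Mul(-1, Add(Rational(-1, 3), Mul(16, Rational(1, 14))))) = Add(4, Mul(-1, Add(Rational(-1, 3), Rational(8, 7)))) = Add(4, Mul(-1, Rational(17, 21))) = Add(4, Rational(-17, 21)) = Rational(67, 21) ≈ 3.1905)
Pow(Add(y, Add(234, Mul(-1, U))), 2) = Pow(Add(Rational(67, 21), Add(234, Mul(-1, Rational(333, 7)))), 2) = Pow(Add(Rational(67, 21), Add(234, Rational(-333, 7))), 2) = Pow(Add(Rational(67, 21), Rational(1305, 7)), 2) = Pow(Rational(3982, 21), 2) = Rational(15856324, 441)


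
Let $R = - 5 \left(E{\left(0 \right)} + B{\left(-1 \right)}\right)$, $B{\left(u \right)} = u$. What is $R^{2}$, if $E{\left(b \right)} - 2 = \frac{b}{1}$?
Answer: $25$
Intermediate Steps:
$E{\left(b \right)} = 2 + b$ ($E{\left(b \right)} = 2 + \frac{b}{1} = 2 + b 1 = 2 + b$)
$R = -5$ ($R = - 5 \left(\left(2 + 0\right) - 1\right) = - 5 \left(2 - 1\right) = \left(-5\right) 1 = -5$)
$R^{2} = \left(-5\right)^{2} = 25$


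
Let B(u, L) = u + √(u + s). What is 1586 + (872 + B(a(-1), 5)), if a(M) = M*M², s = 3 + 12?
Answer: 2457 + √14 ≈ 2460.7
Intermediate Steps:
s = 15
a(M) = M³
B(u, L) = u + √(15 + u) (B(u, L) = u + √(u + 15) = u + √(15 + u))
1586 + (872 + B(a(-1), 5)) = 1586 + (872 + ((-1)³ + √(15 + (-1)³))) = 1586 + (872 + (-1 + √(15 - 1))) = 1586 + (872 + (-1 + √14)) = 1586 + (871 + √14) = 2457 + √14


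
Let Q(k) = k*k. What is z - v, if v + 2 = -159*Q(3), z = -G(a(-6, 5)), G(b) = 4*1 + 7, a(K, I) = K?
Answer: 1422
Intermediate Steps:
Q(k) = k²
G(b) = 11 (G(b) = 4 + 7 = 11)
z = -11 (z = -1*11 = -11)
v = -1433 (v = -2 - 159*3² = -2 - 159*9 = -2 - 1431 = -1433)
z - v = -11 - 1*(-1433) = -11 + 1433 = 1422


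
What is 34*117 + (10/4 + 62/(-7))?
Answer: 55603/14 ≈ 3971.6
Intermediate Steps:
34*117 + (10/4 + 62/(-7)) = 3978 + (10*(1/4) + 62*(-1/7)) = 3978 + (5/2 - 62/7) = 3978 - 89/14 = 55603/14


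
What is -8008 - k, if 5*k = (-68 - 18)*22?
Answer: -38148/5 ≈ -7629.6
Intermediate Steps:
k = -1892/5 (k = ((-68 - 18)*22)/5 = (-86*22)/5 = (⅕)*(-1892) = -1892/5 ≈ -378.40)
-8008 - k = -8008 - 1*(-1892/5) = -8008 + 1892/5 = -38148/5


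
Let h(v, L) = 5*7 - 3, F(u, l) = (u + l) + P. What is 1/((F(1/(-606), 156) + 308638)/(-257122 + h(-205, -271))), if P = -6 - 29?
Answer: -155796540/187107953 ≈ -0.83266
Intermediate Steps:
P = -35
F(u, l) = -35 + l + u (F(u, l) = (u + l) - 35 = (l + u) - 35 = -35 + l + u)
h(v, L) = 32 (h(v, L) = 35 - 3 = 32)
1/((F(1/(-606), 156) + 308638)/(-257122 + h(-205, -271))) = 1/(((-35 + 156 + 1/(-606)) + 308638)/(-257122 + 32)) = 1/(((-35 + 156 - 1/606) + 308638)/(-257090)) = 1/((73325/606 + 308638)*(-1/257090)) = 1/((187107953/606)*(-1/257090)) = 1/(-187107953/155796540) = -155796540/187107953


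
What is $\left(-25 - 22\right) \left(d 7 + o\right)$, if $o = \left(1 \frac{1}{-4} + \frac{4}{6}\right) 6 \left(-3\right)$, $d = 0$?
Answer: $\frac{705}{2} \approx 352.5$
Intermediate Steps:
$o = - \frac{15}{2}$ ($o = \left(1 \left(- \frac{1}{4}\right) + 4 \cdot \frac{1}{6}\right) 6 \left(-3\right) = \left(- \frac{1}{4} + \frac{2}{3}\right) 6 \left(-3\right) = \frac{5}{12} \cdot 6 \left(-3\right) = \frac{5}{2} \left(-3\right) = - \frac{15}{2} \approx -7.5$)
$\left(-25 - 22\right) \left(d 7 + o\right) = \left(-25 - 22\right) \left(0 \cdot 7 - \frac{15}{2}\right) = - 47 \left(0 - \frac{15}{2}\right) = \left(-47\right) \left(- \frac{15}{2}\right) = \frac{705}{2}$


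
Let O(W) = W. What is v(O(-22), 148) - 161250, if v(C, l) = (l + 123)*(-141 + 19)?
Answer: -194312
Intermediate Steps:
v(C, l) = -15006 - 122*l (v(C, l) = (123 + l)*(-122) = -15006 - 122*l)
v(O(-22), 148) - 161250 = (-15006 - 122*148) - 161250 = (-15006 - 18056) - 161250 = -33062 - 161250 = -194312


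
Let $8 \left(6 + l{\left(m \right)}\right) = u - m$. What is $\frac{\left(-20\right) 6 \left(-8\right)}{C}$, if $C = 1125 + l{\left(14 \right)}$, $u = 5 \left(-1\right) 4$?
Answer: $\frac{3840}{4459} \approx 0.86118$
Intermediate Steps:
$u = -20$ ($u = \left(-5\right) 4 = -20$)
$l{\left(m \right)} = - \frac{17}{2} - \frac{m}{8}$ ($l{\left(m \right)} = -6 + \frac{-20 - m}{8} = -6 - \left(\frac{5}{2} + \frac{m}{8}\right) = - \frac{17}{2} - \frac{m}{8}$)
$C = \frac{4459}{4}$ ($C = 1125 - \frac{41}{4} = \frac{4459}{4} \approx 1114.8$)
$\frac{\left(-20\right) 6 \left(-8\right)}{C} = \frac{\left(-20\right) 6 \left(-8\right)}{\frac{4459}{4}} = \left(-120\right) \left(-8\right) \frac{4}{4459} = 960 \cdot \frac{4}{4459} = \frac{3840}{4459}$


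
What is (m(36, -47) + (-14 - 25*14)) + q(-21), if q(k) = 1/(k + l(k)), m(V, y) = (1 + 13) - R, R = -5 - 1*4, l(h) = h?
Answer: -14323/42 ≈ -341.02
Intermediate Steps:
R = -9 (R = -5 - 4 = -9)
m(V, y) = 23 (m(V, y) = (1 + 13) - 1*(-9) = 14 + 9 = 23)
q(k) = 1/(2*k) (q(k) = 1/(k + k) = 1/(2*k))
(m(36, -47) + (-14 - 25*14)) + q(-21) = (23 + (-14 - 25*14)) + (½)/(-21) = (23 + (-14 - 350)) + (½)*(-1/21) = (23 - 364) - 1/42 = -341 - 1/42 = -14323/42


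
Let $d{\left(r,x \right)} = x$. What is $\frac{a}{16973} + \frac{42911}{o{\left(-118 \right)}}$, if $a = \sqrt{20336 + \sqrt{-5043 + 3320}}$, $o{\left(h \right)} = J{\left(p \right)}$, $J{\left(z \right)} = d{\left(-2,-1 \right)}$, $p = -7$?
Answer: $-42911 + \frac{\sqrt{20336 + i \sqrt{1723}}}{16973} \approx -42911.0 + 8.5747 \cdot 10^{-6} i$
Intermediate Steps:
$J{\left(z \right)} = -1$
$o{\left(h \right)} = -1$
$a = \sqrt{20336 + i \sqrt{1723}}$ ($a = \sqrt{20336 + \sqrt{-1723}} = \sqrt{20336 + i \sqrt{1723}} \approx 142.6 + 0.146 i$)
$\frac{a}{16973} + \frac{42911}{o{\left(-118 \right)}} = \frac{\sqrt{20336 + i \sqrt{1723}}}{16973} + \frac{42911}{-1} = \sqrt{20336 + i \sqrt{1723}} \cdot \frac{1}{16973} + 42911 \left(-1\right) = \frac{\sqrt{20336 + i \sqrt{1723}}}{16973} - 42911 = -42911 + \frac{\sqrt{20336 + i \sqrt{1723}}}{16973}$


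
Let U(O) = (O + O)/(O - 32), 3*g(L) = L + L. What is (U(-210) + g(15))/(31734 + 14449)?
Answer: 1420/5588143 ≈ 0.00025411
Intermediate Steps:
g(L) = 2*L/3 (g(L) = (L + L)/3 = (2*L)/3 = 2*L/3)
U(O) = 2*O/(-32 + O) (U(O) = (2*O)/(-32 + O) = 2*O/(-32 + O))
(U(-210) + g(15))/(31734 + 14449) = (2*(-210)/(-32 - 210) + (⅔)*15)/(31734 + 14449) = (2*(-210)/(-242) + 10)/46183 = (2*(-210)*(-1/242) + 10)*(1/46183) = (210/121 + 10)*(1/46183) = (1420/121)*(1/46183) = 1420/5588143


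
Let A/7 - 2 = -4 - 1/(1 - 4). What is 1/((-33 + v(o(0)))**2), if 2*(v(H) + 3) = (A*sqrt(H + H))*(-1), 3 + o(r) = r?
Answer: 36/(216 - 35*I*sqrt(6))**2 ≈ 0.00048515 + 0.00045714*I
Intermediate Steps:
A = -35/3 (A = 14 + 7*(-4 - 1/(1 - 4)) = 14 + 7*(-4 - 1/(-3)) = 14 + 7*(-4 - 1*(-1/3)) = 14 + 7*(-4 + 1/3) = 14 + 7*(-11/3) = 14 - 77/3 = -35/3 ≈ -11.667)
o(r) = -3 + r
v(H) = -3 + 35*sqrt(2)*sqrt(H)/6 (v(H) = -3 + (-35*sqrt(H + H)/3*(-1))/2 = -3 + (-35*sqrt(2)*sqrt(H)/3*(-1))/2 = -3 + (35*sqrt(2)*sqrt(H)/3)/2 = -3 + 35*sqrt(2)*sqrt(H)/6)
1/((-33 + v(o(0)))**2) = 1/((-33 + (-3 + 35*sqrt(2)*sqrt(-3 + 0)/6))**2) = 1/((-33 + (-3 + 35*sqrt(2)*sqrt(-3)/6))**2) = 1/((-33 + (-3 + 35*sqrt(2)*(I*sqrt(3))/6))**2) = 1/((-33 + (-3 + 35*I*sqrt(6)/6))**2) = 1/((-36 + 35*I*sqrt(6)/6)**2) = (-36 + 35*I*sqrt(6)/6)**(-2)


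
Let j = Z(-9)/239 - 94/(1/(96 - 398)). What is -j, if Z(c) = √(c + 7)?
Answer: -28388 - I*√2/239 ≈ -28388.0 - 0.0059172*I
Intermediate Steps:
Z(c) = √(7 + c)
j = 28388 + I*√2/239 (j = √(7 - 9)/239 - 94/(1/(96 - 398)) = √(-2)*(1/239) - 94/(1/(-302)) = (I*√2)*(1/239) - 94/(-1/302) = I*√2/239 - 94*(-302) = I*√2/239 + 28388 = 28388 + I*√2/239 ≈ 28388.0 + 0.0059172*I)
-j = -(28388 + I*√2/239) = -28388 - I*√2/239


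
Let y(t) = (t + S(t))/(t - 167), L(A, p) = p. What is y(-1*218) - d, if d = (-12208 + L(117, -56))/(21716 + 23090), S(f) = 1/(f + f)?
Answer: 3158700267/3760567580 ≈ 0.83995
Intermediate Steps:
S(f) = 1/(2*f)
y(t) = (t + 1/(2*t))/(-167 + t) (y(t) = (t + 1/(2*t))/(t - 167) = (t + 1/(2*t))/(-167 + t))
d = -6132/22403 (d = (-12208 - 56)/(21716 + 23090) = -12264/44806 = -12264*1/44806 = -6132/22403 ≈ -0.27371)
y(-1*218) - d = (½ + (-1*218)²)/(((-1*218))*(-167 - 1*218)) - 1*(-6132/22403) = (½ + (-218)²)/((-218)*(-167 - 218)) + 6132/22403 = -1/218*(½ + 47524)/(-385) + 6132/22403 = -1/218*(-1/385)*95049/2 + 6132/22403 = 95049/167860 + 6132/22403 = 3158700267/3760567580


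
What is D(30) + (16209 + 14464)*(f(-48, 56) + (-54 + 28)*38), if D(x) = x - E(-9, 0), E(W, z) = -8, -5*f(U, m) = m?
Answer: -153242118/5 ≈ -3.0648e+7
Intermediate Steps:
f(U, m) = -m/5
D(x) = 8 + x (D(x) = x - 1*(-8) = x + 8 = 8 + x)
D(30) + (16209 + 14464)*(f(-48, 56) + (-54 + 28)*38) = (8 + 30) + (16209 + 14464)*(-⅕*56 + (-54 + 28)*38) = 38 + 30673*(-56/5 - 26*38) = 38 + 30673*(-56/5 - 988) = 38 + 30673*(-4996/5) = 38 - 153242308/5 = -153242118/5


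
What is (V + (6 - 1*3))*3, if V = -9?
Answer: -18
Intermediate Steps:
(V + (6 - 1*3))*3 = (-9 + (6 - 1*3))*3 = (-9 + (6 - 3))*3 = (-9 + 3)*3 = -6*3 = -18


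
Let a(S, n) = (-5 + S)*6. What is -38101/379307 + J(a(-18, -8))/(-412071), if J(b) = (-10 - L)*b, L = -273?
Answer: -644582971/52100471599 ≈ -0.012372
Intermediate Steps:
a(S, n) = -30 + 6*S
J(b) = 263*b (J(b) = (-10 - 1*(-273))*b = (-10 + 273)*b = 263*b)
-38101/379307 + J(a(-18, -8))/(-412071) = -38101/379307 + (263*(-30 + 6*(-18)))/(-412071) = -38101*1/379307 + (263*(-30 - 108))*(-1/412071) = -38101/379307 + (263*(-138))*(-1/412071) = -38101/379307 - 36294*(-1/412071) = -38101/379307 + 12098/137357 = -644582971/52100471599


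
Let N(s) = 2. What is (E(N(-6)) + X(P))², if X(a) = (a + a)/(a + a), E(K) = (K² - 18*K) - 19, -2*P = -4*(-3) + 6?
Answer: 2500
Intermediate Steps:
P = -9 (P = -(-4*(-3) + 6)/2 = -(12 + 6)/2 = -½*18 = -9)
E(K) = -19 + K² - 18*K
X(a) = 1 (X(a) = (2*a)/((2*a)) = (2*a)*(1/(2*a)) = 1)
(E(N(-6)) + X(P))² = ((-19 + 2² - 18*2) + 1)² = ((-19 + 4 - 36) + 1)² = (-51 + 1)² = (-50)² = 2500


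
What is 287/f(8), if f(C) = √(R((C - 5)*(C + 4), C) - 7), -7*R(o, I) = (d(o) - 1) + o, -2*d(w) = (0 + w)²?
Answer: 287*√987/282 ≈ 31.974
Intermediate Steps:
d(w) = -w²/2 (d(w) = -(0 + w)²/2 = -w²/2)
R(o, I) = ⅐ - o/7 + o²/14 (R(o, I) = -((-o²/2 - 1) + o)/7 = -((-1 - o²/2) + o)/7 = -(-1 + o - o²/2)/7 = ⅐ - o/7 + o²/14)
f(C) = √(-48/7 - (-5 + C)*(4 + C)/7 + (-5 + C)²*(4 + C)²/14) (f(C) = √((⅐ - (C - 5)*(C + 4)/7 + ((C - 5)*(C + 4))²/14) - 7) = √((⅐ - (-5 + C)*(4 + C)/7 + ((-5 + C)*(4 + C))²/14) - 7) = √((⅐ - (-5 + C)*(4 + C)/7 + ((-5 + C)²*(4 + C)²)/14) - 7) = √((⅐ - (-5 + C)*(4 + C)/7 + (-5 + C)²*(4 + C)²/14) - 7) = √(-48/7 - (-5 + C)*(4 + C)/7 + (-5 + C)²*(4 + C)²/14))
287/f(8) = 287/((√(-784 - 28*8² + 14*(-20 + 8² - 1*8)² + 28*8)/14)) = 287/((√(-784 - 28*64 + 14*(-20 + 64 - 8)² + 224)/14)) = 287/((√(-784 - 1792 + 14*36² + 224)/14)) = 287/((√(-784 - 1792 + 14*1296 + 224)/14)) = 287/((√(-784 - 1792 + 18144 + 224)/14)) = 287/((√15792/14)) = 287/(((4*√987)/14)) = 287/((2*√987/7)) = 287*(√987/282) = 287*√987/282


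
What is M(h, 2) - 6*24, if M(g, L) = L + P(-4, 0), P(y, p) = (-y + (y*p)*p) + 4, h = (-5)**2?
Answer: -134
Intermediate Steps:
h = 25
P(y, p) = 4 - y + y*p**2 (P(y, p) = (-y + (p*y)*p) + 4 = (-y + y*p**2) + 4 = 4 - y + y*p**2)
M(g, L) = 8 + L (M(g, L) = L + (4 - 1*(-4) - 4*0**2) = L + (4 + 4 - 4*0) = L + (4 + 4 + 0) = L + 8 = 8 + L)
M(h, 2) - 6*24 = (8 + 2) - 6*24 = 10 - 144 = -134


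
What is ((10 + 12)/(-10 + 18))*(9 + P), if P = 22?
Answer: 341/4 ≈ 85.250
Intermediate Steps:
((10 + 12)/(-10 + 18))*(9 + P) = ((10 + 12)/(-10 + 18))*(9 + 22) = (22/8)*31 = (22*(1/8))*31 = (11/4)*31 = 341/4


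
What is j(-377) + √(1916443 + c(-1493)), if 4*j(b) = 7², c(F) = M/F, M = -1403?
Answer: 49/4 + √4271847447386/1493 ≈ 1396.6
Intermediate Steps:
c(F) = -1403/F
j(b) = 49/4 (j(b) = (¼)*7² = (¼)*49 = 49/4)
j(-377) + √(1916443 + c(-1493)) = 49/4 + √(1916443 - 1403/(-1493)) = 49/4 + √(1916443 - 1403*(-1/1493)) = 49/4 + √(1916443 + 1403/1493) = 49/4 + √(2861250802/1493) = 49/4 + √4271847447386/1493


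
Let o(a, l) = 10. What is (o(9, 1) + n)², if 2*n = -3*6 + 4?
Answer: 9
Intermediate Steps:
n = -7 (n = (-3*6 + 4)/2 = (-18 + 4)/2 = (½)*(-14) = -7)
(o(9, 1) + n)² = (10 - 7)² = 3² = 9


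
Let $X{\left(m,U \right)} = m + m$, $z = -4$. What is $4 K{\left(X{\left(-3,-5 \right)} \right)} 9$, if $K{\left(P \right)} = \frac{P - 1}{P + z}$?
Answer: $\frac{126}{5} \approx 25.2$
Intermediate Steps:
$X{\left(m,U \right)} = 2 m$
$K{\left(P \right)} = \frac{-1 + P}{-4 + P}$ ($K{\left(P \right)} = \frac{P - 1}{P - 4} = \frac{-1 + P}{-4 + P}$)
$4 K{\left(X{\left(-3,-5 \right)} \right)} 9 = 4 \frac{-1 + 2 \left(-3\right)}{-4 + 2 \left(-3\right)} 9 = 4 \frac{-1 - 6}{-4 - 6} \cdot 9 = 4 \frac{1}{-10} \left(-7\right) 9 = 4 \left(\left(- \frac{1}{10}\right) \left(-7\right)\right) 9 = 4 \cdot \frac{7}{10} \cdot 9 = \frac{14}{5} \cdot 9 = \frac{126}{5}$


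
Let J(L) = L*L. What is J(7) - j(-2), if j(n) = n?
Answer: 51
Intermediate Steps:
J(L) = L²
J(7) - j(-2) = 7² - 1*(-2) = 49 + 2 = 51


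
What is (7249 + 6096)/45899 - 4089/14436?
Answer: 1655803/220865988 ≈ 0.0074969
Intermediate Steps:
(7249 + 6096)/45899 - 4089/14436 = 13345*(1/45899) - 4089*1/14436 = 13345/45899 - 1363/4812 = 1655803/220865988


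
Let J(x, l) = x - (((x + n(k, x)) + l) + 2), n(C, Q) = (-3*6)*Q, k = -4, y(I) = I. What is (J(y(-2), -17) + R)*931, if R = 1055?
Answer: 962654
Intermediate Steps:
n(C, Q) = -18*Q
J(x, l) = -2 - l + 18*x (J(x, l) = x - (((x - 18*x) + l) + 2) = x - ((-17*x + l) + 2) = x - ((l - 17*x) + 2) = x - (2 + l - 17*x) = x + (-2 - l + 17*x) = -2 - l + 18*x)
(J(y(-2), -17) + R)*931 = ((-2 - 1*(-17) + 18*(-2)) + 1055)*931 = ((-2 + 17 - 36) + 1055)*931 = (-21 + 1055)*931 = 1034*931 = 962654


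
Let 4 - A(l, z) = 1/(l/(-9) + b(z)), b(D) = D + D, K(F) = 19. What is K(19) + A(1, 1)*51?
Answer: 196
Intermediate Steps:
b(D) = 2*D
A(l, z) = 4 - 1/(2*z - l/9) (A(l, z) = 4 - 1/(l/(-9) + 2*z) = 4 - 1/(l*(-⅑) + 2*z) = 4 - 1/(-l/9 + 2*z) = 4 - 1/(2*z - l/9))
K(19) + A(1, 1)*51 = 19 + ((9 - 72*1 + 4*1)/(1 - 18*1))*51 = 19 + ((9 - 72 + 4)/(1 - 18))*51 = 19 + (-59/(-17))*51 = 19 - 1/17*(-59)*51 = 19 + (59/17)*51 = 19 + 177 = 196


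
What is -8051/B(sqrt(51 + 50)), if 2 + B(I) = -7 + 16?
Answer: -8051/7 ≈ -1150.1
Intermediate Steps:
B(I) = 7 (B(I) = -2 + (-7 + 16) = -2 + 9 = 7)
-8051/B(sqrt(51 + 50)) = -8051/7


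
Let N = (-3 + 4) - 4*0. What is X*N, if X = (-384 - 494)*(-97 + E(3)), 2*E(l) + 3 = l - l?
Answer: 86483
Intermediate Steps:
E(l) = -3/2 (E(l) = -3/2 + (l - l)/2 = -3/2 + (1/2)*0 = -3/2 + 0 = -3/2)
N = 1 (N = 1 + 0 = 1)
X = 86483 (X = (-384 - 494)*(-97 - 3/2) = -878*(-197/2) = 86483)
X*N = 86483*1 = 86483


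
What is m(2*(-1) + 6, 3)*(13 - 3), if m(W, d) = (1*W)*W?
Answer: 160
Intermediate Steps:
m(W, d) = W² (m(W, d) = W*W = W²)
m(2*(-1) + 6, 3)*(13 - 3) = (2*(-1) + 6)²*(13 - 3) = (-2 + 6)²*10 = 4²*10 = 16*10 = 160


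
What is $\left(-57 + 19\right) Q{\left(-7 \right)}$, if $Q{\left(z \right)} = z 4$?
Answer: $1064$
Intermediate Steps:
$Q{\left(z \right)} = 4 z$
$\left(-57 + 19\right) Q{\left(-7 \right)} = \left(-57 + 19\right) 4 \left(-7\right) = \left(-38\right) \left(-28\right) = 1064$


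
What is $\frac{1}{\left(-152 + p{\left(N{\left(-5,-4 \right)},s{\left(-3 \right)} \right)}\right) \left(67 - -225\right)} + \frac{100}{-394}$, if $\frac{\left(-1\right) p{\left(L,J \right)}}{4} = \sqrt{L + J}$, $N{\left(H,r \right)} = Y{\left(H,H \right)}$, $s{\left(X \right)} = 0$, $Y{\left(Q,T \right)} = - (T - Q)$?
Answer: $- \frac{2219397}{8743648} \approx -0.25383$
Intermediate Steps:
$Y{\left(Q,T \right)} = Q - T$
$N{\left(H,r \right)} = 0$ ($N{\left(H,r \right)} = H - H = 0$)
$p{\left(L,J \right)} = - 4 \sqrt{J + L}$ ($p{\left(L,J \right)} = - 4 \sqrt{L + J} = - 4 \sqrt{J + L}$)
$\frac{1}{\left(-152 + p{\left(N{\left(-5,-4 \right)},s{\left(-3 \right)} \right)}\right) \left(67 - -225\right)} + \frac{100}{-394} = \frac{1}{\left(-152 - 4 \sqrt{0 + 0}\right) \left(67 - -225\right)} + \frac{100}{-394} = \frac{1}{\left(-152 - 4 \sqrt{0}\right) \left(67 + 225\right)} + 100 \left(- \frac{1}{394}\right) = \frac{1}{\left(-152 - 0\right) 292} - \frac{50}{197} = \frac{1}{-152 + 0} \cdot \frac{1}{292} - \frac{50}{197} = \frac{1}{-152} \cdot \frac{1}{292} - \frac{50}{197} = \left(- \frac{1}{152}\right) \frac{1}{292} - \frac{50}{197} = - \frac{1}{44384} - \frac{50}{197} = - \frac{2219397}{8743648}$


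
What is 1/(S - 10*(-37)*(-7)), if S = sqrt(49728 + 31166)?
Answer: -1295/3313603 - sqrt(80894)/6627206 ≈ -0.00043373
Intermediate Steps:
S = sqrt(80894) ≈ 284.42
1/(S - 10*(-37)*(-7)) = 1/(sqrt(80894) - 10*(-37)*(-7)) = 1/(sqrt(80894) + 370*(-7)) = 1/(sqrt(80894) - 2590) = 1/(-2590 + sqrt(80894))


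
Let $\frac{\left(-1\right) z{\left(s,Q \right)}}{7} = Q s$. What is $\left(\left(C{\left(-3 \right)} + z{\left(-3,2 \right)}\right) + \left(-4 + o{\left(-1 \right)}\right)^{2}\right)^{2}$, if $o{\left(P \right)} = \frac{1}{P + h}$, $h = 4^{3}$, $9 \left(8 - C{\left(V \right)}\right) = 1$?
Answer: $\frac{68126220100}{15752961} \approx 4324.7$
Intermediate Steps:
$C{\left(V \right)} = \frac{71}{9}$ ($C{\left(V \right)} = 8 - \frac{1}{9} = \frac{71}{9}$)
$z{\left(s,Q \right)} = - 7 Q s$
$h = 64$
$o{\left(P \right)} = \frac{1}{64 + P}$ ($o{\left(P \right)} = \frac{1}{P + 64} = \frac{1}{64 + P}$)
$\left(\left(C{\left(-3 \right)} + z{\left(-3,2 \right)}\right) + \left(-4 + o{\left(-1 \right)}\right)^{2}\right)^{2} = \left(\left(\frac{71}{9} - 14 \left(-3\right)\right) + \left(-4 + \frac{1}{64 - 1}\right)^{2}\right)^{2} = \left(\left(\frac{71}{9} + 42\right) + \left(-4 + \frac{1}{63}\right)^{2}\right)^{2} = \left(\frac{449}{9} + \left(-4 + \frac{1}{63}\right)^{2}\right)^{2} = \left(\frac{449}{9} + \left(- \frac{251}{63}\right)^{2}\right)^{2} = \left(\frac{449}{9} + \frac{63001}{3969}\right)^{2} = \left(\frac{261010}{3969}\right)^{2} = \frac{68126220100}{15752961}$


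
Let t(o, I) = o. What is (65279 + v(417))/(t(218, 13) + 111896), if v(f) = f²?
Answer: 119584/56057 ≈ 2.1333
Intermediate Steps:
(65279 + v(417))/(t(218, 13) + 111896) = (65279 + 417²)/(218 + 111896) = (65279 + 173889)/112114 = 239168*(1/112114) = 119584/56057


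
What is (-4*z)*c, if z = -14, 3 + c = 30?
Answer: 1512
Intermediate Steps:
c = 27 (c = -3 + 30 = 27)
(-4*z)*c = -4*(-14)*27 = 56*27 = 1512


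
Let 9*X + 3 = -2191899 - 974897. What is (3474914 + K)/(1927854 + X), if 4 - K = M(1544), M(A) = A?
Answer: 31260366/14183887 ≈ 2.2039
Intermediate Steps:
X = -3166799/9 (X = -⅓ + (-2191899 - 974897)/9 = -⅓ + (⅑)*(-3166796) = -⅓ - 3166796/9 = -3166799/9 ≈ -3.5187e+5)
K = -1540 (K = 4 - 1*1544 = 4 - 1544 = -1540)
(3474914 + K)/(1927854 + X) = (3474914 - 1540)/(1927854 - 3166799/9) = 3473374/(14183887/9) = 3473374*(9/14183887) = 31260366/14183887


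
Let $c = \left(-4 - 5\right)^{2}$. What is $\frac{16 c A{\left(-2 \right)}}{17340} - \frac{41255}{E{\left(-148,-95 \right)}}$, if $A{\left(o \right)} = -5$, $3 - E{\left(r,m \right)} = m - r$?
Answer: $\frac{2383459}{2890} \approx 824.73$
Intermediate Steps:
$E{\left(r,m \right)} = 3 + r - m$ ($E{\left(r,m \right)} = 3 - \left(m - r\right) = 3 + r - m$)
$c = 81$ ($c = \left(-9\right)^{2} = 81$)
$\frac{16 c A{\left(-2 \right)}}{17340} - \frac{41255}{E{\left(-148,-95 \right)}} = \frac{16 \cdot 81 \left(-5\right)}{17340} - \frac{41255}{3 - 148 - -95} = 1296 \left(-5\right) \frac{1}{17340} - \frac{41255}{3 - 148 + 95} = \left(-6480\right) \frac{1}{17340} - \frac{41255}{-50} = - \frac{108}{289} - - \frac{8251}{10} = - \frac{108}{289} + \frac{8251}{10} = \frac{2383459}{2890}$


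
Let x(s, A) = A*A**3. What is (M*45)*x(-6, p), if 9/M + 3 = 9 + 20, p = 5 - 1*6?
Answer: 405/26 ≈ 15.577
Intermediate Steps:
p = -1 (p = 5 - 6 = -1)
M = 9/26 (M = 9/(-3 + (9 + 20)) = 9/(-3 + 29) = 9/26 ≈ 0.34615)
x(s, A) = A**4
(M*45)*x(-6, p) = ((9/26)*45)*(-1)**4 = (405/26)*1 = 405/26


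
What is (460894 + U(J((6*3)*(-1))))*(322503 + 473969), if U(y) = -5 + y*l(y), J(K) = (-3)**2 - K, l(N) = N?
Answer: 367665811696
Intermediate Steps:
J(K) = 9 - K
U(y) = -5 + y**2 (U(y) = -5 + y*y = -5 + y**2)
(460894 + U(J((6*3)*(-1))))*(322503 + 473969) = (460894 + (-5 + (9 - 6*3*(-1))**2))*(322503 + 473969) = (460894 + (-5 + (9 - 18*(-1))**2))*796472 = (460894 + (-5 + (9 - 1*(-18))**2))*796472 = (460894 + (-5 + (9 + 18)**2))*796472 = (460894 + (-5 + 27**2))*796472 = (460894 + (-5 + 729))*796472 = (460894 + 724)*796472 = 461618*796472 = 367665811696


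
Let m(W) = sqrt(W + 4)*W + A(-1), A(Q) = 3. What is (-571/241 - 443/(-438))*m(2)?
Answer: -143335/35186 - 143335*sqrt(6)/52779 ≈ -10.726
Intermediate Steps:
m(W) = 3 + W*sqrt(4 + W) (m(W) = sqrt(W + 4)*W + 3 = sqrt(4 + W)*W + 3 = W*sqrt(4 + W) + 3 = 3 + W*sqrt(4 + W))
(-571/241 - 443/(-438))*m(2) = (-571/241 - 443/(-438))*(3 + 2*sqrt(4 + 2)) = (-571*1/241 - 443*(-1/438))*(3 + 2*sqrt(6)) = (-571/241 + 443/438)*(3 + 2*sqrt(6)) = -143335*(3 + 2*sqrt(6))/105558 = -143335/35186 - 143335*sqrt(6)/52779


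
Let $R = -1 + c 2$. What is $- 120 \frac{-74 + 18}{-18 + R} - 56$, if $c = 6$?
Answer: $-1016$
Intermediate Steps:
$R = 11$ ($R = -1 + 6 \cdot 2 = -1 + 12 = 11$)
$- 120 \frac{-74 + 18}{-18 + R} - 56 = - 120 \frac{-74 + 18}{-18 + 11} - 56 = - 120 \left(- \frac{56}{-7}\right) - 56 = - 120 \left(\left(-56\right) \left(- \frac{1}{7}\right)\right) - 56 = \left(-120\right) 8 - 56 = -960 - 56 = -1016$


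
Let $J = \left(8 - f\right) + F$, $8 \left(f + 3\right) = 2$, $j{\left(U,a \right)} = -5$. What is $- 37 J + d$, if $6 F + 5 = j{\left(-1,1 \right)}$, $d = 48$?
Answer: $- \frac{3457}{12} \approx -288.08$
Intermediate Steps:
$f = - \frac{11}{4}$ ($f = -3 + \frac{1}{8} \cdot 2 = -3 + \frac{1}{4} = - \frac{11}{4} \approx -2.75$)
$F = - \frac{5}{3}$ ($F = - \frac{5}{6} + \frac{1}{6} \left(-5\right) = - \frac{5}{6} - \frac{5}{6} = - \frac{5}{3} \approx -1.6667$)
$J = \frac{109}{12}$ ($J = \left(8 - - \frac{11}{4}\right) - \frac{5}{3} = \left(8 + \frac{11}{4}\right) - \frac{5}{3} = \frac{43}{4} - \frac{5}{3} = \frac{109}{12} \approx 9.0833$)
$- 37 J + d = \left(-37\right) \frac{109}{12} + 48 = - \frac{4033}{12} + 48 = - \frac{3457}{12}$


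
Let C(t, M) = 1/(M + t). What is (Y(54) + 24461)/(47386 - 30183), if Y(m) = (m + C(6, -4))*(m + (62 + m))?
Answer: 33726/17203 ≈ 1.9605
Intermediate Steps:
Y(m) = (½ + m)*(62 + 2*m) (Y(m) = (m + 1/(-4 + 6))*(m + (62 + m)) = (m + 1/2)*(62 + 2*m) = (m + ½)*(62 + 2*m) = (½ + m)*(62 + 2*m))
(Y(54) + 24461)/(47386 - 30183) = ((31 + 2*54² + 63*54) + 24461)/(47386 - 30183) = ((31 + 2*2916 + 3402) + 24461)/17203 = ((31 + 5832 + 3402) + 24461)*(1/17203) = (9265 + 24461)*(1/17203) = 33726*(1/17203) = 33726/17203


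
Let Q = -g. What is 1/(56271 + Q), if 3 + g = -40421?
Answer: 1/96695 ≈ 1.0342e-5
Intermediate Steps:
g = -40424 (g = -3 - 40421 = -40424)
Q = 40424 (Q = -1*(-40424) = 40424)
1/(56271 + Q) = 1/(56271 + 40424) = 1/96695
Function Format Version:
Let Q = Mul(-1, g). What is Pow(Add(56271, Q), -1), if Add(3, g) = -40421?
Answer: Rational(1, 96695) ≈ 1.0342e-5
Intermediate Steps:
g = -40424 (g = Add(-3, -40421) = -40424)
Q = 40424 (Q = Mul(-1, -40424) = 40424)
Pow(Add(56271, Q), -1) = Pow(Add(56271, 40424), -1) = Pow(96695, -1) = Rational(1, 96695)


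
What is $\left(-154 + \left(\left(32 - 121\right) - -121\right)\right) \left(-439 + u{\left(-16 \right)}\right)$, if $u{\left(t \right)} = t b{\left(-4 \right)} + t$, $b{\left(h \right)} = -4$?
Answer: $47702$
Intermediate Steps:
$u{\left(t \right)} = - 3 t$ ($u{\left(t \right)} = t \left(-4\right) + t = - 4 t + t = - 3 t$)
$\left(-154 + \left(\left(32 - 121\right) - -121\right)\right) \left(-439 + u{\left(-16 \right)}\right) = \left(-154 + \left(\left(32 - 121\right) - -121\right)\right) \left(-439 - -48\right) = \left(-154 + \left(-89 + 121\right)\right) \left(-439 + 48\right) = \left(-154 + 32\right) \left(-391\right) = \left(-122\right) \left(-391\right) = 47702$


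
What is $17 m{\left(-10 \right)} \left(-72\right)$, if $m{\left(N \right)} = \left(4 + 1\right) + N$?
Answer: $6120$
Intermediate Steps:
$m{\left(N \right)} = 5 + N$
$17 m{\left(-10 \right)} \left(-72\right) = 17 \left(5 - 10\right) \left(-72\right) = 17 \left(-5\right) \left(-72\right) = \left(-85\right) \left(-72\right) = 6120$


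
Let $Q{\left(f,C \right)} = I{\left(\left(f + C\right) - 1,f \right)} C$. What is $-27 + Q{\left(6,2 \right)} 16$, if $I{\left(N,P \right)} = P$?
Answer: $165$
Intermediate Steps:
$Q{\left(f,C \right)} = C f$ ($Q{\left(f,C \right)} = f C = C f$)
$-27 + Q{\left(6,2 \right)} 16 = -27 + 2 \cdot 6 \cdot 16 = -27 + 12 \cdot 16 = -27 + 192 = 165$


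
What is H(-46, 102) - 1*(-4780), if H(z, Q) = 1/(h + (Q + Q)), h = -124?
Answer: 382401/80 ≈ 4780.0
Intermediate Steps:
H(z, Q) = 1/(-124 + 2*Q) (H(z, Q) = 1/(-124 + (Q + Q)) = 1/(-124 + 2*Q))
H(-46, 102) - 1*(-4780) = 1/(2*(-62 + 102)) - 1*(-4780) = (½)/40 + 4780 = (½)*(1/40) + 4780 = 1/80 + 4780 = 382401/80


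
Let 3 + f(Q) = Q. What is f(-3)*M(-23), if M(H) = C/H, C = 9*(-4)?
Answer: -216/23 ≈ -9.3913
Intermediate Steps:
C = -36
f(Q) = -3 + Q
M(H) = -36/H
f(-3)*M(-23) = (-3 - 3)*(-36/(-23)) = -(-216)*(-1)/23 = -6*36/23 = -216/23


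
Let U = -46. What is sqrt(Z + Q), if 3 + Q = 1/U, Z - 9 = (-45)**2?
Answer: 5*sqrt(171902)/46 ≈ 45.066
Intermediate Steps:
Z = 2034 (Z = 9 + (-45)**2 = 9 + 2025 = 2034)
Q = -139/46 (Q = -3 + 1/(-46) = -3 - 1/46 = -139/46 ≈ -3.0217)
sqrt(Z + Q) = sqrt(2034 - 139/46) = sqrt(93425/46) = 5*sqrt(171902)/46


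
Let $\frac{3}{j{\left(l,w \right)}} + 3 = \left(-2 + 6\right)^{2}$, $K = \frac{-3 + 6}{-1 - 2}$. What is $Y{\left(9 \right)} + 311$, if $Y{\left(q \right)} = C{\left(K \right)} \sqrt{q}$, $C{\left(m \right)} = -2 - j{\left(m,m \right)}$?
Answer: $\frac{3956}{13} \approx 304.31$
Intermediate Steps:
$K = -1$ ($K = \frac{3}{-3} = 3 \left(- \frac{1}{3}\right) = -1$)
$j{\left(l,w \right)} = \frac{3}{13}$ ($j{\left(l,w \right)} = \frac{3}{-3 + \left(-2 + 6\right)^{2}} = \frac{3}{-3 + 4^{2}} = \frac{3}{-3 + 16} = \frac{3}{13}$)
$C{\left(m \right)} = - \frac{29}{13}$ ($C{\left(m \right)} = -2 - \frac{3}{13} = - \frac{29}{13}$)
$Y{\left(q \right)} = - \frac{29 \sqrt{q}}{13}$
$Y{\left(9 \right)} + 311 = - \frac{29 \sqrt{9}}{13} + 311 = \left(- \frac{29}{13}\right) 3 + 311 = - \frac{87}{13} + 311 = \frac{3956}{13}$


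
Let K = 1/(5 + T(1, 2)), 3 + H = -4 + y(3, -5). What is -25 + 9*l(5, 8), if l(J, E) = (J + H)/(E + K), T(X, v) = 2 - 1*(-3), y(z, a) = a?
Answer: -295/9 ≈ -32.778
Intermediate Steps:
T(X, v) = 5 (T(X, v) = 2 + 3 = 5)
H = -12 (H = -3 + (-4 - 5) = -3 - 9 = -12)
K = 1/10 (K = 1/(5 + 5) = 1/10 ≈ 0.10000)
l(J, E) = (-12 + J)/(1/10 + E) (l(J, E) = (J - 12)/(E + 1/10) = (-12 + J)/(1/10 + E))
-25 + 9*l(5, 8) = -25 + 9*(10*(-12 + 5)/(1 + 10*8)) = -25 + 9*(10*(-7)/(1 + 80)) = -25 + 9*(10*(-7)/81) = -25 + 9*(10*(1/81)*(-7)) = -25 + 9*(-70/81) = -25 - 70/9 = -295/9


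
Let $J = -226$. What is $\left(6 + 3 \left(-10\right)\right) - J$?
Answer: $202$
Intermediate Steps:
$\left(6 + 3 \left(-10\right)\right) - J = \left(6 + 3 \left(-10\right)\right) - -226 = \left(6 - 30\right) + 226 = -24 + 226 = 202$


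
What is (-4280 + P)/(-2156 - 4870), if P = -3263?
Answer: 7543/7026 ≈ 1.0736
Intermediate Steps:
(-4280 + P)/(-2156 - 4870) = (-4280 - 3263)/(-2156 - 4870) = -7543/(-7026) = -7543*(-1/7026) = 7543/7026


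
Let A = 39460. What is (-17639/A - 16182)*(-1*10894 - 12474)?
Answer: 3730463775278/9865 ≈ 3.7815e+8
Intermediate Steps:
(-17639/A - 16182)*(-1*10894 - 12474) = (-17639/39460 - 16182)*(-1*10894 - 12474) = (-17639*1/39460 - 16182)*(-10894 - 12474) = (-17639/39460 - 16182)*(-23368) = -638559359/39460*(-23368) = 3730463775278/9865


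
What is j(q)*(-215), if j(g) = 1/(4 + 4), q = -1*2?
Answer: -215/8 ≈ -26.875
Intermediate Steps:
q = -2
j(g) = ⅛ (j(g) = 1/8 = ⅛)
j(q)*(-215) = (⅛)*(-215) = -215/8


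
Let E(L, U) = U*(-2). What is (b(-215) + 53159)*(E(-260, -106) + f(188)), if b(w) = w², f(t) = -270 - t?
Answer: -24448464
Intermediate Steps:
E(L, U) = -2*U
(b(-215) + 53159)*(E(-260, -106) + f(188)) = ((-215)² + 53159)*(-2*(-106) + (-270 - 1*188)) = (46225 + 53159)*(212 + (-270 - 188)) = 99384*(212 - 458) = 99384*(-246) = -24448464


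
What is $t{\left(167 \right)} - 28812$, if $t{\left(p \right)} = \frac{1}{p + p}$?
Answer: $- \frac{9623207}{334} \approx -28812.0$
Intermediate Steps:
$t{\left(p \right)} = \frac{1}{2 p}$
$t{\left(167 \right)} - 28812 = \frac{1}{2 \cdot 167} - 28812 = \frac{1}{2} \cdot \frac{1}{167} - 28812 = \frac{1}{334} - 28812 = - \frac{9623207}{334}$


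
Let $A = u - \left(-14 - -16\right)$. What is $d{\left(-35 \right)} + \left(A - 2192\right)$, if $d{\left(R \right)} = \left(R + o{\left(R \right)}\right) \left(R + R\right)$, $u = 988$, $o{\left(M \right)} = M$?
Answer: $3694$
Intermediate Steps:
$A = 986$ ($A = 988 - \left(-14 - -16\right) = 988 - \left(-14 + 16\right) = 988 - 2 = 986$)
$d{\left(R \right)} = 4 R^{2}$ ($d{\left(R \right)} = \left(R + R\right) \left(R + R\right) = 2 R 2 R = 4 R^{2}$)
$d{\left(-35 \right)} + \left(A - 2192\right) = 4 \left(-35\right)^{2} + \left(986 - 2192\right) = 4 \cdot 1225 - 1206 = 4900 - 1206 = 3694$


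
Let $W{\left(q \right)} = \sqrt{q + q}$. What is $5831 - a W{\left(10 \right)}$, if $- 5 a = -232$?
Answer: $5831 - \frac{464 \sqrt{5}}{5} \approx 5623.5$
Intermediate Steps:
$W{\left(q \right)} = \sqrt{2} \sqrt{q}$ ($W{\left(q \right)} = \sqrt{2 q} = \sqrt{2} \sqrt{q}$)
$a = \frac{232}{5}$ ($a = \left(- \frac{1}{5}\right) \left(-232\right) = \frac{232}{5} \approx 46.4$)
$5831 - a W{\left(10 \right)} = 5831 - \frac{232 \sqrt{2} \sqrt{10}}{5} = 5831 - \frac{232 \cdot 2 \sqrt{5}}{5} = 5831 - \frac{464 \sqrt{5}}{5}$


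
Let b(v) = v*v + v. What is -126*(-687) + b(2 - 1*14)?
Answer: 86694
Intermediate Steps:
b(v) = v + v**2 (b(v) = v**2 + v = v + v**2)
-126*(-687) + b(2 - 1*14) = -126*(-687) + (2 - 1*14)*(1 + (2 - 1*14)) = 86562 + (2 - 14)*(1 + (2 - 14)) = 86562 - 12*(1 - 12) = 86562 - 12*(-11) = 86562 + 132 = 86694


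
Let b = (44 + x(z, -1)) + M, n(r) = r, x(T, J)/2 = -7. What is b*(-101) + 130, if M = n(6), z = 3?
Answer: -3506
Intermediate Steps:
x(T, J) = -14 (x(T, J) = 2*(-7) = -14)
M = 6
b = 36 (b = (44 - 14) + 6 = 30 + 6 = 36)
b*(-101) + 130 = 36*(-101) + 130 = -3636 + 130 = -3506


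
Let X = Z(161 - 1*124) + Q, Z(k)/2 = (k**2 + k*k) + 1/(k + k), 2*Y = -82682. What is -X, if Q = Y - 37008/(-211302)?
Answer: 15577623884/434343 ≈ 35865.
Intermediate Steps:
Y = -41341 (Y = (1/2)*(-82682) = -41341)
Z(k) = 1/k + 4*k**2 (Z(k) = 2*((k**2 + k*k) + 1/(k + k)) = 2*((k**2 + k**2) + 1/(2*k)) = 2*(2*k**2 + 1/(2*k)) = 2*(1/(2*k) + 2*k**2) = 1/k + 4*k**2)
Q = -485299943/11739 (Q = -41341 - 37008/(-211302) = -41341 - 37008*(-1/211302) = -41341 + 2056/11739 = -485299943/11739 ≈ -41341.)
X = -15577623884/434343 (X = (1 + 4*(161 - 1*124)**3)/(161 - 1*124) - 485299943/11739 = (1 + 4*(161 - 124)**3)/(161 - 124) - 485299943/11739 = (1 + 4*37**3)/37 - 485299943/11739 = (1 + 4*50653)/37 - 485299943/11739 = (1 + 202612)/37 - 485299943/11739 = (1/37)*202613 - 485299943/11739 = 202613/37 - 485299943/11739 = -15577623884/434343 ≈ -35865.)
-X = -1*(-15577623884/434343) = 15577623884/434343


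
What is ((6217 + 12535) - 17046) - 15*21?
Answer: 1391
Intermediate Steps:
((6217 + 12535) - 17046) - 15*21 = (18752 - 17046) - 315 = 1706 - 315 = 1391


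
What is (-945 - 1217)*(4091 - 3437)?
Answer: -1413948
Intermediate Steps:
(-945 - 1217)*(4091 - 3437) = -2162*654 = -1413948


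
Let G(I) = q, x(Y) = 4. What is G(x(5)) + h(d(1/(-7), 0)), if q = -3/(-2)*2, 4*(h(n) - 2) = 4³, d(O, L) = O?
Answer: 21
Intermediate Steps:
h(n) = 18 (h(n) = 2 + (¼)*4³ = 2 + (¼)*64 = 2 + 16 = 18)
q = 3 (q = -3*(-½)*2 = (3/2)*2 = 3)
G(I) = 3
G(x(5)) + h(d(1/(-7), 0)) = 3 + 18 = 21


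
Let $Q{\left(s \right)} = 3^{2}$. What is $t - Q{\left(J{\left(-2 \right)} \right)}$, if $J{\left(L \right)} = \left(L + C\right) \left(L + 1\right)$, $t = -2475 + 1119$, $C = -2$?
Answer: $-1365$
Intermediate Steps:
$t = -1356$
$J{\left(L \right)} = \left(1 + L\right) \left(-2 + L\right)$ ($J{\left(L \right)} = \left(L - 2\right) \left(L + 1\right) = \left(-2 + L\right) \left(1 + L\right) = \left(1 + L\right) \left(-2 + L\right)$)
$Q{\left(s \right)} = 9$
$t - Q{\left(J{\left(-2 \right)} \right)} = -1356 - 9 = -1365$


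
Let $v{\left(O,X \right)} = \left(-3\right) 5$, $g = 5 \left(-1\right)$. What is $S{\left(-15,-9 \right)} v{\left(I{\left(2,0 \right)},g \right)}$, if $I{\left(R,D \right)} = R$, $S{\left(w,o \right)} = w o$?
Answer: $-2025$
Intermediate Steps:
$S{\left(w,o \right)} = o w$
$g = -5$
$v{\left(O,X \right)} = -15$
$S{\left(-15,-9 \right)} v{\left(I{\left(2,0 \right)},g \right)} = \left(-9\right) \left(-15\right) \left(-15\right) = 135 \left(-15\right) = -2025$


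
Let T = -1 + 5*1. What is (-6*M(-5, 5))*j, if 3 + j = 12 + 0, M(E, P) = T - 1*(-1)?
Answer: -270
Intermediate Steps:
T = 4 (T = -1 + 5 = 4)
M(E, P) = 5 (M(E, P) = 4 - 1*(-1) = 4 + 1 = 5)
j = 9 (j = -3 + (12 + 0) = -3 + 12 = 9)
(-6*M(-5, 5))*j = -6*5*9 = -30*9 = -270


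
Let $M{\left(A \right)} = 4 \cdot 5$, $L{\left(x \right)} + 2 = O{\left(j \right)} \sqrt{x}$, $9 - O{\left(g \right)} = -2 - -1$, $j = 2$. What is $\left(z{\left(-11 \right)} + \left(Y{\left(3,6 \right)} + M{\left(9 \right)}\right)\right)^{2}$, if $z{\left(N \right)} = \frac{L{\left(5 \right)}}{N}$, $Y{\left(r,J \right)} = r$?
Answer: $\frac{65525}{121} - \frac{5100 \sqrt{5}}{121} \approx 447.28$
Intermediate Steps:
$O{\left(g \right)} = 10$ ($O{\left(g \right)} = 9 - \left(-2 - -1\right) = 9 - \left(-2 + 1\right) = 9 - -1 = 9 + 1 = 10$)
$L{\left(x \right)} = -2 + 10 \sqrt{x}$
$M{\left(A \right)} = 20$
$z{\left(N \right)} = \frac{-2 + 10 \sqrt{5}}{N}$
$\left(z{\left(-11 \right)} + \left(Y{\left(3,6 \right)} + M{\left(9 \right)}\right)\right)^{2} = \left(\frac{2 \left(-1 + 5 \sqrt{5}\right)}{-11} + \left(3 + 20\right)\right)^{2} = \left(2 \left(- \frac{1}{11}\right) \left(-1 + 5 \sqrt{5}\right) + 23\right)^{2} = \left(\left(\frac{2}{11} - \frac{10 \sqrt{5}}{11}\right) + 23\right)^{2} = \left(\frac{255}{11} - \frac{10 \sqrt{5}}{11}\right)^{2}$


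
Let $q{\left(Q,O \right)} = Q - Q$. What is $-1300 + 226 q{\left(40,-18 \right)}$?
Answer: $-1300$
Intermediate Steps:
$q{\left(Q,O \right)} = 0$
$-1300 + 226 q{\left(40,-18 \right)} = -1300 + 226 \cdot 0 = -1300 + 0 = -1300$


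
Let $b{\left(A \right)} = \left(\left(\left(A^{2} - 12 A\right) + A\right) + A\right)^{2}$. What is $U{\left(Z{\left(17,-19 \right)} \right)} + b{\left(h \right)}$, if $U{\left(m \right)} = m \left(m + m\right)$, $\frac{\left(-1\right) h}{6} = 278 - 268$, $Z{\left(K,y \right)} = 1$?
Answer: $17640002$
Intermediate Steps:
$h = -60$ ($h = - 6 \left(278 - 268\right) = \left(-6\right) 10 = -60$)
$U{\left(m \right)} = 2 m^{2}$ ($U{\left(m \right)} = m 2 m = 2 m^{2}$)
$b{\left(A \right)} = \left(A^{2} - 10 A\right)^{2}$ ($b{\left(A \right)} = \left(\left(A^{2} - 11 A\right) + A\right)^{2} = \left(A^{2} - 10 A\right)^{2}$)
$U{\left(Z{\left(17,-19 \right)} \right)} + b{\left(h \right)} = 2 \cdot 1^{2} + \left(-60\right)^{2} \left(-10 - 60\right)^{2} = 2 \cdot 1 + 3600 \left(-70\right)^{2} = 2 + 3600 \cdot 4900 = 2 + 17640000 = 17640002$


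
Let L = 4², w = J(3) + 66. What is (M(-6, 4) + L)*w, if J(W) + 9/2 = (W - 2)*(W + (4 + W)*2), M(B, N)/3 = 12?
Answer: 4082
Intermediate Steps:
M(B, N) = 36 (M(B, N) = 3*12 = 36)
J(W) = -9/2 + (-2 + W)*(8 + 3*W) (J(W) = -9/2 + (W - 2)*(W + (4 + W)*2) = -9/2 + (-2 + W)*(W + (8 + 2*W)) = -9/2 + (-2 + W)*(8 + 3*W))
w = 157/2 (w = (-41/2 + 2*3 + 3*3²) + 66 = (-41/2 + 6 + 3*9) + 66 = (-41/2 + 6 + 27) + 66 = 25/2 + 66 = 157/2 ≈ 78.500)
L = 16
(M(-6, 4) + L)*w = (36 + 16)*(157/2) = 52*(157/2) = 4082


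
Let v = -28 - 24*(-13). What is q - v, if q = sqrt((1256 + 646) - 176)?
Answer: -284 + sqrt(1726) ≈ -242.45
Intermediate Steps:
v = 284 (v = -28 + 312 = 284)
q = sqrt(1726) (q = sqrt(1902 - 176) = sqrt(1726) ≈ 41.545)
q - v = sqrt(1726) - 1*284 = sqrt(1726) - 284 = -284 + sqrt(1726)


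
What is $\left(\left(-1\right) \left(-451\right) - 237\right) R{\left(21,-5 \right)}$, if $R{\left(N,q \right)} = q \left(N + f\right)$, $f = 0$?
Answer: $-22470$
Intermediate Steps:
$R{\left(N,q \right)} = N q$ ($R{\left(N,q \right)} = q \left(N + 0\right) = q N = N q$)
$\left(\left(-1\right) \left(-451\right) - 237\right) R{\left(21,-5 \right)} = \left(\left(-1\right) \left(-451\right) - 237\right) 21 \left(-5\right) = \left(451 - 237\right) \left(-105\right) = 214 \left(-105\right) = -22470$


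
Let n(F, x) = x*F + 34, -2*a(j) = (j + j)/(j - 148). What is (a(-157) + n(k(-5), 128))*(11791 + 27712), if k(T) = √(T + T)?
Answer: 403444139/305 + 5056384*I*√10 ≈ 1.3228e+6 + 1.599e+7*I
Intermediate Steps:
k(T) = √2*√T (k(T) = √(2*T) = √2*√T)
a(j) = -j/(-148 + j) (a(j) = -(j + j)/(2*(j - 148)) = -2*j/(2*(-148 + j)) = -j/(-148 + j))
n(F, x) = 34 + F*x (n(F, x) = F*x + 34 = 34 + F*x)
(a(-157) + n(k(-5), 128))*(11791 + 27712) = (-1*(-157)/(-148 - 157) + (34 + (√2*√(-5))*128))*(11791 + 27712) = (-1*(-157)/(-305) + (34 + (√2*(I*√5))*128))*39503 = (-1*(-157)*(-1/305) + (34 + (I*√10)*128))*39503 = (-157/305 + (34 + 128*I*√10))*39503 = (10213/305 + 128*I*√10)*39503 = 403444139/305 + 5056384*I*√10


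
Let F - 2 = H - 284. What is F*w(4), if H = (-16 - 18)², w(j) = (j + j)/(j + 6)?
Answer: 3496/5 ≈ 699.20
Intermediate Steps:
w(j) = 2*j/(6 + j) (w(j) = (2*j)/(6 + j) = 2*j/(6 + j))
H = 1156 (H = (-34)² = 1156)
F = 874 (F = 2 + (1156 - 284) = 2 + 872 = 874)
F*w(4) = 874*(2*4/(6 + 4)) = 874*(2*4/10) = 874*(2*4*(⅒)) = 874*(⅘) = 3496/5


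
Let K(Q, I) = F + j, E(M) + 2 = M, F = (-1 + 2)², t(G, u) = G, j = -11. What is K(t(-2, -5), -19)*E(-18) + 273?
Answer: 473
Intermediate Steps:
F = 1 (F = 1² = 1)
E(M) = -2 + M
K(Q, I) = -10 (K(Q, I) = 1 - 11 = -10)
K(t(-2, -5), -19)*E(-18) + 273 = -10*(-2 - 18) + 273 = -10*(-20) + 273 = 200 + 273 = 473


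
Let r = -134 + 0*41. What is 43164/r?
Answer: -21582/67 ≈ -322.12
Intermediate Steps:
r = -134 (r = -134 + 0 = -134)
43164/r = 43164/(-134) = 43164*(-1/134) = -21582/67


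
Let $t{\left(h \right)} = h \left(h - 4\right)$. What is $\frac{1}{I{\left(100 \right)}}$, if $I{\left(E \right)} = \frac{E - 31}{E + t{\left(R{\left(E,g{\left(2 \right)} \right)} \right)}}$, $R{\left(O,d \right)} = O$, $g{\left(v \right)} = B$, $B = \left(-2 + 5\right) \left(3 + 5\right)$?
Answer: $\frac{9700}{69} \approx 140.58$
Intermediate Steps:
$B = 24$ ($B = 3 \cdot 8 = 24$)
$g{\left(v \right)} = 24$
$t{\left(h \right)} = h \left(-4 + h\right)$
$I{\left(E \right)} = \frac{-31 + E}{E + E \left(-4 + E\right)}$ ($I{\left(E \right)} = \frac{E - 31}{E + E \left(-4 + E\right)} = \frac{-31 + E}{E + E \left(-4 + E\right)}$)
$\frac{1}{I{\left(100 \right)}} = \frac{1}{\frac{1}{100} \frac{1}{-3 + 100} \left(-31 + 100\right)} = \frac{1}{\frac{1}{100} \cdot \frac{1}{97} \cdot 69} = \frac{1}{\frac{69}{9700}} = \frac{9700}{69}$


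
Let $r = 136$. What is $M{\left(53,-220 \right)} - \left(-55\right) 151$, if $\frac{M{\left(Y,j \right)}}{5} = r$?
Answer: $8985$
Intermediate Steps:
$M{\left(Y,j \right)} = 680$ ($M{\left(Y,j \right)} = 5 \cdot 136 = 680$)
$M{\left(53,-220 \right)} - \left(-55\right) 151 = 680 - \left(-55\right) 151 = 680 - -8305 = 680 + 8305 = 8985$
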